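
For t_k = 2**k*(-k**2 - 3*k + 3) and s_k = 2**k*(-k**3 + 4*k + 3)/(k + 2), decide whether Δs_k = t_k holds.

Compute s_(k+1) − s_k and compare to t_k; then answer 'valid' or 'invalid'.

s_(k+1) = 2**(k + 1)*(4*k - (k + 1)**3 + 7)/(k + 3)
s_(k+1) − s_k = 2**k*(-k**4 - 7*k**3 - 14*k**2 + k + 15)/(k**2 + 5*k + 6)
(s_(k+1) − s_k) − t_k = 2**k*(k**3 + 4*k**2 + 4*k - 3)/(k**2 + 5*k + 6)

Invalid: residual 2**k*(k**3 + 4*k**2 + 4*k - 3)/(k**2 + 5*k + 6) ≠ 0.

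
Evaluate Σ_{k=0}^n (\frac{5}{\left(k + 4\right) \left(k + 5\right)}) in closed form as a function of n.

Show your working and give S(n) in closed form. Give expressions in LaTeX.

Compute t_(k+1)/t_k: get (k + 4)/(k + 6).
Factor: A=k + 4; B=k + 6; C=1.
f must satisfy (k + 4)·f(k+1) − (k + 5)·f(k) = 1.
Bound: deg f ≤ 1.
Coefficient equations give f(k) = k/4.
R(k) = B(k−1)·f(k)/C(k) = k*(k + 5)/4; s_k = R·t_k = 5*k/(4*(k + 4)).
s_(k+1) − s_k = 5/(k**2 + 9*k + 20) = t_k.
Evaluate: s_(n+1) = 5*(n + 1)/(4*(n + 5)); subtract s_(0) = 0 ⇒ S(n) = 5*(n + 1)/(4*(n + 5)).

S(n) = \frac{5 \left(n + 1\right)}{4 \left(n + 5\right)}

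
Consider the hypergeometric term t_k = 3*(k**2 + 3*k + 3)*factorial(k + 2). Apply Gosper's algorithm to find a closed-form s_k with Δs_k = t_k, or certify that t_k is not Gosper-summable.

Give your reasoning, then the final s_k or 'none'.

r(k) = (k + 3)*(3*k + (k + 1)**2 + 6)/(k**2 + 3*k + 3) after simplifying.
A = k + 3, B = 1, C = k**2 + 3*k + 3.
Key eq: (k + 3)·f(k+1) = (1)·f(k) + (k**2 + 3*k + 3).
Degrees (1,0,2) ⇒ d ≤ 1.
Solve for f: f(k) = k (degree 1 ≤ 1).
Certificate R = B(k−1)f/C = k/(k**2 + 3*k + 3) gives s_k = 3*k*factorial(k + 2).
Verify: 3*(k**2 + 3*k + 3)*factorial(k + 2) matches t_k.

s_k = 3*k*factorial(k + 2)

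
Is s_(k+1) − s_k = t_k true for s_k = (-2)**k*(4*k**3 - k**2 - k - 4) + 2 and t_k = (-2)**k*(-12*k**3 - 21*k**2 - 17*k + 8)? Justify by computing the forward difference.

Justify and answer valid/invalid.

Valid: the claim telescopes to t_k.

s_(k+1) = 2*(-2)**k*(k - 4*(k + 1)**3 + (k + 1)**2 + 5) + 2
s_(k+1) − s_k = (-2)**k*(-12*k**3 - 21*k**2 - 17*k + 8)
(s_(k+1) − s_k) − t_k = 0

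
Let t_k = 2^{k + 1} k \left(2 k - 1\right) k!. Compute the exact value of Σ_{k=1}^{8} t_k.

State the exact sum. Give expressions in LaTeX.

Ratio r(k) = (k + 1)**2*(4*k + 2)/(k*(2*k - 1)).
A = 2*k + 2, B = 1, C = k**2 - k/2.
Solve (2*k + 2)·f(k+1) − (1)·f(k) = k**2 - k/2.
Bound: deg f ≤ 1.
Solving with deg f ≤ 1: f(k) = (k - 2)/2.
So s_k = (B(k−1)f/C)·t_k = ((k - 2)/(k*(2*k - 1)))·t_k = 2**(k + 1)*(k - 2)*factorial(k).
Verify: 2**(k + 1)*k*(2*k - 1)*factorial(k) matches t_k.
Telescoping: Σ = s_(9) − s_(1) = 2601123840 − (-4) = 2601123844.

Σ = 2601123844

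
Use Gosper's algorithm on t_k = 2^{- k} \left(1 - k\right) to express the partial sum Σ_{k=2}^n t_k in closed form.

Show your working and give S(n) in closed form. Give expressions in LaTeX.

Compute t_(k+1)/t_k: get k/(2*(k - 1)).
Take A(k)=1/2, B(k)=1, C(k)=k - 1.
Key eq: (1/2)·f(k+1) = (1)·f(k) + (k - 1).
deg f ≤ 1 (via 0,0,1).
Coefficient equations give f(k) = -2*k.
Then R = B(k−1)f/C = -2*k/(k - 1), so s_k = R(k)·t_k = 2**(1 - k)*k.
Check: Δs_k = (1 - k)/2**k. ✓
Σ_(k=2)^n t_k = s_(n+1) − s_(2) = ((n + 1)/2**n) − (1), i.e. (-2**n + n + 1)/2**n.

S(n) = 2^{- n} \left(- 2^{n} + n + 1\right)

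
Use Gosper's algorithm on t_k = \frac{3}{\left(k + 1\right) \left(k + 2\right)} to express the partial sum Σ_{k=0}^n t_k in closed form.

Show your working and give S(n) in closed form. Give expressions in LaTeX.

S(n) = \frac{3 \left(n + 1\right)}{n + 2}

r(k) = (k + 1)/(k + 3) after simplifying.
A = k + 1, B = k + 3, C = 1.
f must satisfy (k + 1)·f(k+1) − (k + 2)·f(k) = 1.
Bound: deg f ≤ 1.
A polynomial solution: f(k) = k.
Then R = B(k−1)f/C = k*(k + 2), so s_k = R(k)·t_k = 3*k/(k + 1).
s_(k+1) − s_k = 3/(k**2 + 3*k + 2) = t_k.
Evaluate: s_(n+1) = 3*(n + 1)/(n + 2); subtract s_(0) = 0 ⇒ S(n) = 3*(n + 1)/(n + 2).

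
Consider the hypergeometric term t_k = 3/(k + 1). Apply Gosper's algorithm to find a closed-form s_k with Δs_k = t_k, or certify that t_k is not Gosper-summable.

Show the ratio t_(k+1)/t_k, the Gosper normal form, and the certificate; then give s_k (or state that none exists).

none (Gosper's algorithm certifies no s_k)

t_(k+1)/t_k = (k + 1)/(k + 2).
Take A(k)=k + 1, B(k)=k + 2, C(k)=1.
f must satisfy (k + 1)·f(k+1) − (k + 1)·f(k) = 1.
Bound: deg f ≤ 0.
Generic f = c0 gives residual -1; -1 = 0 cannot hold, so t_k is not Gosper-summable.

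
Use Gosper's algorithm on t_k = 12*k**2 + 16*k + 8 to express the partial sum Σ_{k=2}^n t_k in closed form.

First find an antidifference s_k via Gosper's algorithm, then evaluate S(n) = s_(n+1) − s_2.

S(n) = 4*n**3 + 14*n**2 + 18*n - 36

The ratio is (3*k**2 + 10*k + 9)/(3*k**2 + 4*k + 2).
Gosper form: A/B · C(k+1)/C(k) with A=1, B=1, C=k**2 + 4*k/3 + 2/3.
Set up (1)·f(k+1) − (1)·f(k) − (k**2 + 4*k/3 + 2/3) = 0.
Bound: deg f ≤ 3.
A polynomial solution: f(k) = k*(2*k**2 + k + 1)/6.
Certificate R = B(k−1)f/C = k*(2*k**2 + k + 1)/(2*(3*k**2 + 4*k + 2)) gives s_k = 2*k*(2*k**2 + k + 1).
Check: Δs_k = 12*k**2 + 16*k + 8. ✓
Σ_(k=2)^n t_k = s_(n+1) − s_(2) = (4*n**3 + 14*n**2 + 18*n + 8) − (44), i.e. 4*n**3 + 14*n**2 + 18*n - 36.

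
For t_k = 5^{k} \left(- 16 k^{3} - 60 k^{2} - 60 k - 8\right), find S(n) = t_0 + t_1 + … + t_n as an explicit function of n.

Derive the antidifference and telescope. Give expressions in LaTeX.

S(n) = - 20 \cdot 5^{n} n^{3} - 60 \cdot 5^{n} n^{2} - 60 \cdot 5^{n} n - 5 \cdot 5^{n} - 3

Ratio r(k) = 5*(4*k**3 + 27*k**2 + 57*k + 36)/(4*k**3 + 15*k**2 + 15*k + 2).
Factor: A=5; B=1; C=k**3 + 15*k**2/4 + 15*k/4 + 1/2.
Key eq: (5)·f(k+1) = (1)·f(k) + (k**3 + 15*k**2/4 + 15*k/4 + 1/2).
d = 3 from the (0,0,3) case.
Solve for f: f(k) = (4*k**3 - 3)/16 (degree 3 ≤ 3).
Then R = B(k−1)f/C = (4*k**3 - 3)/(4*(k + 2)*(4*k**2 + 7*k + 1)), so s_k = R(k)·t_k = 5**k*(3 - 4*k**3).
s_(k+1) − s_k = 4*5**k*(k**3 - 5*(k + 1)**3 + 3) = t_k.
Σ_(k=0)^n t_k = s_(n+1) − s_(0) = (5**(n + 1)*(-4*n**3 - 12*n**2 - 12*n - 1)) − (3), i.e. -20*5**n*n**3 - 60*5**n*n**2 - 60*5**n*n - 5*5**n - 3.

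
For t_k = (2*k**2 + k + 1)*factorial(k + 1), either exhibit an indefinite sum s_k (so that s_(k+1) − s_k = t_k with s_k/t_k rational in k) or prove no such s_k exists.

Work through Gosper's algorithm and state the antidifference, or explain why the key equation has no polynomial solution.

s_k = (2*k - 3)*factorial(k + 1)

The ratio is (k + 2)*(k + 2*(k + 1)**2 + 2)/(2*k**2 + k + 1).
A = k + 2, B = 1, C = k**2 + k/2 + 1/2.
Key eq: (k + 2)·f(k+1) = (1)·f(k) + (k**2 + k/2 + 1/2).
Bound: deg f ≤ 1.
Coefficient equations give f(k) = (2*k - 3)/2.
So s_k = (B(k−1)f/C)·t_k = ((2*k - 3)/(2*k**2 + k + 1))·t_k = (2*k - 3)*factorial(k + 1).
Δs = (2*k**2 + k + 1)*factorial(k + 1), as required.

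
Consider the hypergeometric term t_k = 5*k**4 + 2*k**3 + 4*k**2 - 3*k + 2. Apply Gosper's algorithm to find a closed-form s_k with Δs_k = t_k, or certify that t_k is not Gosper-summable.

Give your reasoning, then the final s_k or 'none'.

s_k = k*(k**4 - 2*k**3 + 2*k**2 - 3*k + 4)

Compute t_(k+1)/t_k: get (5*k**4 + 22*k**3 + 40*k**2 + 31*k + 10)/(5*k**4 + 2*k**3 + 4*k**2 - 3*k + 2).
Normal form (A,B,C) = (1, 1, k**4 + 2*k**3/5 + 4*k**2/5 - 3*k/5 + 2/5).
Need (1)·f(k+1) − (1)·f(k) = k**4 + 2*k**3/5 + 4*k**2/5 - 3*k/5 + 2/5.
Bound: deg f ≤ 5.
A polynomial solution: f(k) = k*(k**4 - 2*k**3 + 2*k**2 - 3*k + 4)/5.
So s_k = (B(k−1)f/C)·t_k = (k*(k**4 - 2*k**3 + 2*k**2 - 3*k + 4)/(5*k**4 + 2*k**3 + 4*k**2 - 3*k + 2))·t_k = k*(k**4 - 2*k**3 + 2*k**2 - 3*k + 4).
Verify: 5*k**4 + 2*k**3 + 4*k**2 - 3*k + 2 matches t_k.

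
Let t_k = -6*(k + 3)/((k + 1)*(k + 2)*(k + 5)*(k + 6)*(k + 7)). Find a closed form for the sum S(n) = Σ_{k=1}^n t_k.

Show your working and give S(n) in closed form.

The ratio is (k + 1)*(k + 4)*(k + 5)/((k + 3)**2*(k + 8)).
Normal form (A,B,C) = (k + 1, k + 8, k**3 + 10*k**2 + 33*k + 36).
Need (k + 1)·f(k+1) − (k + 7)·f(k) = k**3 + 10*k**2 + 33*k + 36.
deg f ≤ 6 (via 1,1,3).
Coefficient equations give f(k) = k*(k + 2)*(k + 3)*(k + 4)*(k**2 + 12*k + 41)/90.
Get s_k = R·t_k = k*(-k**2 - 12*k - 41)/(15*(k**3 + 12*k**2 + 41*k + 30)) with R(k) = B(k−1)f(k)/C(k) = k*(k + 2)*(k + 7)*(k**2 + 12*k + 41)/(90*(k + 3)).
Δs = 6*(-k - 3)/(k**5 + 21*k**4 + 163*k**3 + 567*k**2 + 844*k + 420), as required.
Telescope: S(n) = s_(n+1) − s_(1) = (-n**3 - 15*n**2 - 68*n - 54)/(15*(n**3 + 15*n**2 + 68*n + 84)) − (-3/70) = n*(-n**2 - 15*n - 68)/(42*(n**3 + 15*n**2 + 68*n + 84)).

S(n) = n*(-n**2 - 15*n - 68)/(42*(n**3 + 15*n**2 + 68*n + 84))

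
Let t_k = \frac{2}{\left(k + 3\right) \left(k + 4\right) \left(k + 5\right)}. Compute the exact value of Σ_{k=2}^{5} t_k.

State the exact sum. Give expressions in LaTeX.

Ratio r(k) = (k + 3)/(k + 6).
Gosper form: A/B · C(k+1)/C(k) with A=k + 3, B=k + 6, C=1.
Key eq: (k + 3)·f(k+1) = (k + 5)·f(k) + (1).
deg f ≤ 2 (via 1,1,0).
Coefficient equations give f(k) = k*(k + 7)/24.
Certificate R = B(k−1)f/C = k*(k + 5)*(k + 7)/24 gives s_k = k*(k + 7)/(12*(k + 3)*(k + 4)).
Δs = 2/(k**3 + 12*k**2 + 47*k + 60), as required.
Evaluate s at k=6 and k=2: 13/180 and 1/20; difference 1/45.

Σ = 1/45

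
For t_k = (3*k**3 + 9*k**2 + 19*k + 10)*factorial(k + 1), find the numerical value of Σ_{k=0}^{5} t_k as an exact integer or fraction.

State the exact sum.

r(k) = (3*k**4 + 24*k**3 + 82*k**2 + 133*k + 82)/(3*k**3 + 9*k**2 + 19*k + 10) after simplifying.
Gosper form: A/B · C(k+1)/C(k) with A=k + 2, B=1, C=k**3 + 3*k**2 + 19*k/3 + 10/3.
Key eq: (k + 2)·f(k+1) = (1)·f(k) + (k**3 + 3*k**2 + 19*k/3 + 10/3).
deg f ≤ 2 (via 1,0,3).
Coefficient equations give f(k) = (3*k**2 + 4)/3.
R(k) = B(k−1)·f(k)/C(k) = (3*k**2 + 4)/(3*k**3 + 9*k**2 + 19*k + 10); s_k = R·t_k = (3*k**2 + 4)*factorial(k + 1).
s_(k+1) − s_k = (3*k**3 + 9*k**2 + 19*k + 10)*factorial(k + 1) = t_k.
Telescoping: Σ = s_(6) − s_(0) = 564480 − (4) = 564476.

Σ = 564476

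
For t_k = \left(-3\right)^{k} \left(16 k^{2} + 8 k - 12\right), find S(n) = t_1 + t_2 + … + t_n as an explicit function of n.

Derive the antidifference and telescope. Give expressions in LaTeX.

S(n) = 12 \left(-3\right)^{n} n^{2} + 12 \left(-3\right)^{n} n - 9 \left(-3\right)^{n} + 9

Step 1: r(k) = 3*(-2*k - 4*(k + 1)**2 + 1)/(4*k**2 + 2*k - 3).
So A=-3 and B=1, with C=k**2 + k/2 - 3/4.
Solve (-3)·f(k+1) − (1)·f(k) = k**2 + k/2 - 3/4.
Bound: deg f ≤ 2.
A polynomial solution: f(k) = -(2*k - 3)*(2*k + 1)/16.
So s_k = (B(k−1)f/C)·t_k = (-(2*k - 3)*(2*k + 1)/(4*(4*k**2 + 2*k - 3)))·t_k = (-3)**k*(-4*k**2 + 4*k + 3).
Δs = (-3)**k*(16*k**2 + 8*k - 12), as required.
Evaluate: s_(n+1) = (-3)**(n + 1)*(-4*n**2 - 4*n + 3); subtract s_(1) = -9 ⇒ S(n) = 12*(-3)**n*n**2 + 12*(-3)**n*n - 9*(-3)**n + 9.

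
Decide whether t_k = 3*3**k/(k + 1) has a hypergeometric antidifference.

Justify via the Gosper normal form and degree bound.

Step 1: r(k) = 3*(k + 1)/(k + 2).
So A=3*k + 3 and B=k + 2, with C=1.
f must satisfy (3*k + 3)·f(k+1) − (k + 1)·f(k) = 1.
d = -1 from the (1,1,0) case.
Bound -1 < 0, so the key equation has no polynomial solution.

No — negative degree bound, so no certificate f.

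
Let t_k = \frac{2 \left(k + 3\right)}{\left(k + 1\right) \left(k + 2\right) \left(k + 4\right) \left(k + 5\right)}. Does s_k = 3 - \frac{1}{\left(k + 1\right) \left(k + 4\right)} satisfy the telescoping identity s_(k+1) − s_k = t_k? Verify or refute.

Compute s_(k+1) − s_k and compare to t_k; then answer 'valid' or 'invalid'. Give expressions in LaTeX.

valid (s_(k+1) − s_k reduces to t_k)

s_(k+1) = 3 - 1/((k + 2)*(k + 5))
s_(k+1) − s_k = 2*(k + 3)/(k**4 + 12*k**3 + 49*k**2 + 78*k + 40)
(s_(k+1) − s_k) − t_k = 0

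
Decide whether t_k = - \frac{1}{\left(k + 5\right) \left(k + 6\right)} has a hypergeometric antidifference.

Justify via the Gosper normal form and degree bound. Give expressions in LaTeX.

Yes. s_k = - \frac{k}{5 k + 25}.

t_(k+1)/t_k = (k + 5)/(k + 7).
Gosper form: A/B · C(k+1)/C(k) with A=k + 5, B=k + 7, C=1.
Set up (k + 5)·f(k+1) − (k + 6)·f(k) − (1) = 0.
Degrees (1,1,0) ⇒ d ≤ 1.
A polynomial solution: f(k) = k/5.
Certificate R = B(k−1)f/C = k*(k + 6)/5 gives s_k = -k/(5*k + 25).
Check: Δs_k = -1/(k**2 + 11*k + 30). ✓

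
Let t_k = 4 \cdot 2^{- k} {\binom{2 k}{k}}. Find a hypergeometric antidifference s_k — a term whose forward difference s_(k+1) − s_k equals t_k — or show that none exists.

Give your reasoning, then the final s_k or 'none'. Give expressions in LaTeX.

Ratio r(k) = (2*k + 1)/(k + 1).
Normal form (A,B,C) = (2*k + 1, k + 1, 1).
Solve (2*k + 1)·f(k+1) − (k)·f(k) = 1.
deg f ≤ -1 (via 1,1,0).
Bound -1 < 0, so the key equation has no polynomial solution.

no hypergeometric antidifference exists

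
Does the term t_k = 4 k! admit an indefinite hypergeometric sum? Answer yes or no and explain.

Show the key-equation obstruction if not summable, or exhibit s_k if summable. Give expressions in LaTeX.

The ratio is k + 1.
A = k + 1, B = 1, C = 1.
Need (k + 1)·f(k+1) − (1)·f(k) = 1.
From deg A=1, deg B=0, deg C=0: d=-1.
Negative degree bound (-1): no f exists, t_k not Gosper-summable.

No. Not Gosper-summable.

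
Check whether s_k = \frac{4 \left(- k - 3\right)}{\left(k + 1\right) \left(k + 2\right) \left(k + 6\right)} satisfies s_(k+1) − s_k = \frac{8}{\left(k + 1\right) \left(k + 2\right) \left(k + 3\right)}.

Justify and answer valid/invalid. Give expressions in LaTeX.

Invalid: residual \frac{36 \left(- k - 5\right)}{k^{5} + 19 k^{4} + 131 k^{3} + 401 k^{2} + 540 k + 252} ≠ 0.

s_(k+1) = 4*(-k - 4)/((k + 2)*(k + 3)*(k + 7))
s_(k+1) − s_k = 4*(2*k**2 + 17*k + 39)/(k**5 + 19*k**4 + 131*k**3 + 401*k**2 + 540*k + 252)
(s_(k+1) − s_k) − t_k = 36*(-k - 5)/(k**5 + 19*k**4 + 131*k**3 + 401*k**2 + 540*k + 252)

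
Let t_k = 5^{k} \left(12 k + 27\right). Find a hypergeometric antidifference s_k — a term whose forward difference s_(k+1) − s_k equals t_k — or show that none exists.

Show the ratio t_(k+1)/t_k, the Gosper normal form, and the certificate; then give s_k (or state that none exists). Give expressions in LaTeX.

s_k = 3 \cdot 5^{k} \left(k + 1\right)

t_(k+1)/t_k = 5*(4*k + 13)/(4*k + 9).
Gosper form: A/B · C(k+1)/C(k) with A=5, B=1, C=k + 9/4.
Need (5)·f(k+1) − (1)·f(k) = k + 9/4.
d = 1 from the (0,0,1) case.
Coefficient equations give f(k) = (k + 1)/4.
Get s_k = R·t_k = 3*5**k*(k + 1) with R(k) = B(k−1)f(k)/C(k) = (k + 1)/(4*k + 9).
s_(k+1) − s_k = 5**k*(12*k + 27) = t_k.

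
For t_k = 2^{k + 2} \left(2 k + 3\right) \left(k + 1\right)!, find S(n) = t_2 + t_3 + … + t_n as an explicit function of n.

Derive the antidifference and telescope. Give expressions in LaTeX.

S(n) = 8 \cdot 2^{n} \left(n + 2\right)! - 96

Step 1: r(k) = 2*(k + 2)*(2*k + 5)/(2*k + 3).
Take A(k)=2*k + 4, B(k)=1, C(k)=k + 3/2.
Need (2*k + 4)·f(k+1) − (1)·f(k) = k + 3/2.
Bound: deg f ≤ 0.
Solve for f: f(k) = 1/2 (degree 0 ≤ 0).
Get s_k = R·t_k = 2**(k + 2)*factorial(k + 1) with R(k) = B(k−1)f(k)/C(k) = 1/(2*k + 3).
s_(k+1) − s_k = 2**(k + 2)*(2*k + 3)*factorial(k + 1) = t_k.
Evaluate: s_(n+1) = 2**(n + 3)*factorial(n + 2); subtract s_(2) = 96 ⇒ S(n) = 8*2**n*factorial(n + 2) - 96.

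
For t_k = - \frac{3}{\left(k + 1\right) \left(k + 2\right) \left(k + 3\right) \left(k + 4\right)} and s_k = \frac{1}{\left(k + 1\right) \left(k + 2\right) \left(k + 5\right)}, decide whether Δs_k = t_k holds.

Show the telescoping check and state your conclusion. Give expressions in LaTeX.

Invalid: residual \frac{2 \left(4 k + 19\right)}{k^{6} + 21 k^{5} + 175 k^{4} + 735 k^{3} + 1624 k^{2} + 1764 k + 720} ≠ 0.

s_(k+1) = 1/((k + 2)*(k + 3)*(k + 6))
s_(k+1) − s_k = ((k + 1)*(k + 5) - (k + 3)*(k + 6))/((k + 1)*(k + 2)*(k + 3)*(k + 5)*(k + 6))
(s_(k+1) − s_k) − t_k = 2*(4*k + 19)/(k**6 + 21*k**5 + 175*k**4 + 735*k**3 + 1624*k**2 + 1764*k + 720)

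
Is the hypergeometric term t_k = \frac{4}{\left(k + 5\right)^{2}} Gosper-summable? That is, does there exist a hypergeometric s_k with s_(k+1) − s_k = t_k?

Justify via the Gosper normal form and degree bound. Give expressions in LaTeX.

r(k) = (k + 5)**2/(k + 6)**2 after simplifying.
Gosper form: A/B · C(k+1)/C(k) with A=k**2 + 10*k + 25, B=k**2 + 12*k + 36, C=1.
Key eq: (k**2 + 10*k + 25)·f(k+1) = (k**2 + 10*k + 25)·f(k) + (1).
From deg A=2, deg B=2, deg C=0: d=0.
f = c0 ⇒ A·f(k+1) − B(k−1)·f(k) − C = -1. The system {-1 = 0} is inconsistent; no antidifference.

No — key equation has no polynomial f.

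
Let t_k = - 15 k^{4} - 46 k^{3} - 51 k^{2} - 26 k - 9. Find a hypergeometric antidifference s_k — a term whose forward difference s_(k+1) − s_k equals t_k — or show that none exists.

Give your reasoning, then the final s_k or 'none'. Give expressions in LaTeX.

s_k = k \left(- 3 k^{4} - 4 k^{3} + k^{2} + k - 4\right)

r(k) = (15*k**4 + 106*k**3 + 279*k**2 + 326*k + 147)/(15*k**4 + 46*k**3 + 51*k**2 + 26*k + 9) after simplifying.
So A=1 and B=1, with C=k**4 + 46*k**3/15 + 17*k**2/5 + 26*k/15 + 3/5.
Solve (1)·f(k+1) − (1)·f(k) = k**4 + 46*k**3/15 + 17*k**2/5 + 26*k/15 + 3/5.
From deg A=0, deg B=0, deg C=4: d=5.
Coefficient equations give f(k) = k*(3*k**4 + 4*k**3 - k**2 - k + 4)/15.
Get s_k = R·t_k = k*(-3*k**4 - 4*k**3 + k**2 + k - 4) with R(k) = B(k−1)f(k)/C(k) = k*(3*k**4 + 4*k**3 - k**2 - k + 4)/(15*k**4 + 46*k**3 + 51*k**2 + 26*k + 9).
Verify: -15*k**4 - 46*k**3 - 51*k**2 - 26*k - 9 matches t_k.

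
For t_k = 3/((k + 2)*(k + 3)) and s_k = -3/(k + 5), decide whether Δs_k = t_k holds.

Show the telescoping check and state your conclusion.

s_(k+1) = -3/(k + 6)
s_(k+1) − s_k = 3/((k + 5)*(k + 6))
(s_(k+1) − s_k) − t_k = 18*(-k - 4)/(k**4 + 16*k**3 + 91*k**2 + 216*k + 180)

Invalid: residual 18*(-k - 4)/(k**4 + 16*k**3 + 91*k**2 + 216*k + 180) ≠ 0.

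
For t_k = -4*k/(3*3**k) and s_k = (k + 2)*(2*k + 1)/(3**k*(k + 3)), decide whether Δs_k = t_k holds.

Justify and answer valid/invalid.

s_(k+1) = (k + 3)*(2*k + 3)/(3*3**k*(k + 4))
s_(k+1) − s_k = (-4*k**3 - 24*k**2 - 30*k + 3)/(3*3**k*(k**2 + 7*k + 12))
(s_(k+1) − s_k) − t_k = (4*k**2 + 18*k + 3)/(3*3**k*(k**2 + 7*k + 12))

Invalid: residual (4*k**2 + 18*k + 3)/(3*3**k*(k**2 + 7*k + 12)) ≠ 0.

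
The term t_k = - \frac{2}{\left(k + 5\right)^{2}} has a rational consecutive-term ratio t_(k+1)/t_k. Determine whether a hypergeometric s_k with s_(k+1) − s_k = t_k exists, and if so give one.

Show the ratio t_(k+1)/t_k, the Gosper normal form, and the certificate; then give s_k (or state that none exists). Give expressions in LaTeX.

Step 1: r(k) = (k + 5)**2/(k + 6)**2.
A = k**2 + 10*k + 25, B = k**2 + 12*k + 36, C = 1.
Key eq: (k**2 + 10*k + 25)·f(k+1) = (k**2 + 10*k + 25)·f(k) + (1).
From deg A=2, deg B=2, deg C=0: d=0.
Put f(k) = c0: A·f(k+1) − B(k−1)·f(k) − C = -1; need -1 = 0 — inconsistent ⇒ no f, not summable.

none — t_k is not Gosper-summable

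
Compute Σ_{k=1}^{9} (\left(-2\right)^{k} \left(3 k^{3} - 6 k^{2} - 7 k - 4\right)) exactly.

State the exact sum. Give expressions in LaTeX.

t_(k+1)/t_k = 2*(-3*k**3 - 3*k**2 + 10*k + 14)/(3*k**3 - 6*k**2 - 7*k - 4).
So A=-2 and B=1, with C=k**3 - 2*k**2 - 7*k/3 - 4/3.
Solve (-2)·f(k+1) − (1)·f(k) = k**3 - 2*k**2 - 7*k/3 - 4/3.
From deg A=0, deg B=0, deg C=3: d=3.
Coefficient equations give f(k) = -k*(k**2 - 4*k + 1)/3.
R(k) = B(k−1)·f(k)/C(k) = -k*(k**2 - 4*k + 1)/(3*k**3 - 6*k**2 - 7*k - 4); s_k = R·t_k = (-2)**k*k*(-k**2 + 4*k - 1).
s_(k+1) − s_k = (-2)**k*(3*k**3 - 6*k**2 - 7*k - 4) = t_k.
Sum = s_(10) − s_(1); s_(10) = -624640, s_(1) = -4 ⇒ -624636.

Σ = -624636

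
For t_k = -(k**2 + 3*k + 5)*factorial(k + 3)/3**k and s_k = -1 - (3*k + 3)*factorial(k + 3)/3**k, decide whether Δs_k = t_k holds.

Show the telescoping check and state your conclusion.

Valid — Δs_k = t_k.

s_(k+1) = -3**(-k - 1)*(3*k + 6)*factorial(k + 4) - 1
s_(k+1) − s_k = -(k**2 + 3*k + 5)*factorial(k + 3)/3**k
(s_(k+1) − s_k) − t_k = 0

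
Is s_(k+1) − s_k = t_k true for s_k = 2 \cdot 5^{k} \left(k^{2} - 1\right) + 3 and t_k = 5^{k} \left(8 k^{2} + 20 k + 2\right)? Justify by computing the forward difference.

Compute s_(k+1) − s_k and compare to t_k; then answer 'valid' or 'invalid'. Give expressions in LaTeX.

Valid — Δs_k = t_k.

s_(k+1) = 10*5**k*((k + 1)**2 - 1) + 3
s_(k+1) − s_k = 5**k*(8*k**2 + 20*k + 2)
(s_(k+1) − s_k) − t_k = 0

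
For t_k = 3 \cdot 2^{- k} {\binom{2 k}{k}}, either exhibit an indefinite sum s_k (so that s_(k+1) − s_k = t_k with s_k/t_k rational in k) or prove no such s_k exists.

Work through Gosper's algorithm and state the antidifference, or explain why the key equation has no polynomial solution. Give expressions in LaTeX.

Step 1: r(k) = (2*k + 1)/(k + 1).
Normal form (A,B,C) = (2*k + 1, k + 1, 1).
Solve (2*k + 1)·f(k+1) − (k)·f(k) = 1.
Bound: deg f ≤ -1.
deg f ≤ -1 is impossible — no certificate.

not Gosper-summable; s_k does not exist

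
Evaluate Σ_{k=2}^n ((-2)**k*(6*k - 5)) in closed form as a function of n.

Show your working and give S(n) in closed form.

S(n) = 4*(-2)**n*n - 2*(-2)**n + 4

r(k) = 2*(-6*k - 1)/(6*k - 5) after simplifying.
So A=-2 and B=1, with C=k - 5/6.
Solve (-2)·f(k+1) − (1)·f(k) = k - 5/6.
From deg A=0, deg B=0, deg C=1: d=1.
Solving with deg f ≤ 1: f(k) = -(2*k - 3)/6.
Certificate R = B(k−1)f/C = -(2*k - 3)/(6*k - 5) gives s_k = (-2)**k*(3 - 2*k).
Δs = (-2)**k*(6*k - 5), as required.
Telescope: S(n) = s_(n+1) − s_(2) = (-2)**(n + 1)*(1 - 2*n) − (-4) = 4*(-2)**n*n - 2*(-2)**n + 4.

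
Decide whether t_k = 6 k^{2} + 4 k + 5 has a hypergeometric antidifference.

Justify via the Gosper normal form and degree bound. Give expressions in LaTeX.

The ratio is (6*k**2 + 16*k + 15)/(6*k**2 + 4*k + 5).
Factor: A=1; B=1; C=k**2 + 2*k/3 + 5/6.
f must satisfy (1)·f(k+1) − (1)·f(k) = k**2 + 2*k/3 + 5/6.
Bound: deg f ≤ 3.
Match coefficients ⇒ f(k) = k*(2*k**2 - k + 4)/6.
R(k) = B(k−1)·f(k)/C(k) = k*(2*k**2 - k + 4)/(6*k**2 + 4*k + 5); s_k = R·t_k = k*(2*k**2 - k + 4).
Verify: 6*k**2 + 4*k + 5 matches t_k.

Yes. s_k = k \left(2 k^{2} - k + 4\right).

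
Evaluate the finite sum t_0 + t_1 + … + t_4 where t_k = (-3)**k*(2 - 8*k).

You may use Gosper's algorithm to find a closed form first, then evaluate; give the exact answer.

Σ = -1942

r(k) = 3*(-4*k - 3)/(4*k - 1) after simplifying.
A = -3, B = 1, C = k - 1/4.
Set up (-3)·f(k+1) − (1)·f(k) − (k - 1/4) = 0.
deg f ≤ 1 (via 0,0,1).
Match coefficients ⇒ f(k) = -(k - 1)/4.
Get s_k = R·t_k = 2*(-3)**k*(k - 1) with R(k) = B(k−1)f(k)/C(k) = -(k - 1)/(4*k - 1).
Check: Δs_k = (-3)**k*(2 - 8*k). ✓
Telescoping: Σ = s_(5) − s_(0) = -1944 − (-2) = -1942.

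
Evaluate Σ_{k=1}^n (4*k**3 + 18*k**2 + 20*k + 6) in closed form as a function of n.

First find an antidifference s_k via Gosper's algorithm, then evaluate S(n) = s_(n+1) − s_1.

S(n) = n*(n**3 + 8*n**2 + 20*n + 19)

r(k) = (2*k**3 + 15*k**2 + 34*k + 24)/(2*k**3 + 9*k**2 + 10*k + 3) after simplifying.
Factor: A=1; B=1; C=k**3 + 9*k**2/2 + 5*k + 3/2.
f must satisfy (1)·f(k+1) − (1)·f(k) = k**3 + 9*k**2/2 + 5*k + 3/2.
d = 4 from the (0,0,3) case.
Coefficient equations give f(k) = k*(k + 1)*(k**2 + 3*k - 1)/4.
Get s_k = R·t_k = k*(k**3 + 4*k**2 + 2*k - 1) with R(k) = B(k−1)f(k)/C(k) = k*(k**2 + 3*k - 1)/(2*(k + 3)*(2*k + 1)).
Δs = 4*k**3 + 18*k**2 + 20*k + 6, as required.
Σ_(k=1)^n t_k = s_(n+1) − s_(1) = (n**4 + 8*n**3 + 20*n**2 + 19*n + 6) − (6), i.e. n*(n**3 + 8*n**2 + 20*n + 19).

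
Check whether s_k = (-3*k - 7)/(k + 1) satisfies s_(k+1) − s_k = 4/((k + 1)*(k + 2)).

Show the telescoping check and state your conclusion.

Valid — Δs_k = t_k.

s_(k+1) = (-3*k - 10)/(k + 2)
s_(k+1) − s_k = 4/(k**2 + 3*k + 2)
(s_(k+1) − s_k) − t_k = 0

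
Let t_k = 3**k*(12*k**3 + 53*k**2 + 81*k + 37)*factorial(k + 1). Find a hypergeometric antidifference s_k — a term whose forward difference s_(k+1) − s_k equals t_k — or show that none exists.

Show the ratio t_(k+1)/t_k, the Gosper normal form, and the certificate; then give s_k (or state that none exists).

s_k = 3**k*(k + 1)*(4*k - 1)*factorial(k + 1)

Ratio r(k) = 3*(12*k**4 + 113*k**3 + 401*k**2 + 629*k + 366)/(12*k**3 + 53*k**2 + 81*k + 37).
A = 3*k + 6, B = 1, C = k**3 + 53*k**2/12 + 27*k/4 + 37/12.
Solve (3*k + 6)·f(k+1) − (1)·f(k) = k**3 + 53*k**2/12 + 27*k/4 + 37/12.
deg f ≤ 2 (via 1,0,3).
Match coefficients ⇒ f(k) = (k + 1)*(4*k - 1)/12.
So s_k = (B(k−1)f/C)·t_k = ((k + 1)*(4*k - 1)/(12*k**3 + 53*k**2 + 81*k + 37))·t_k = 3**k*(k + 1)*(4*k - 1)*factorial(k + 1).
s_(k+1) − s_k = 3**k*(12*k**3 + 53*k**2 + 81*k + 37)*factorial(k + 1) = t_k.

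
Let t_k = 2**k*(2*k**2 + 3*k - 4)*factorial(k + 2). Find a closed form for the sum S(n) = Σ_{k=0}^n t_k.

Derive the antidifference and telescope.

Ratio r(k) = 2*(2*k**3 + 13*k**2 + 22*k + 3)/(2*k**2 + 3*k - 4).
Factor: A=2*k + 6; B=1; C=k**2 + 3*k/2 - 2.
f must satisfy (2*k + 6)·f(k+1) − (1)·f(k) = k**2 + 3*k/2 - 2.
deg f ≤ 1 (via 1,0,2).
A polynomial solution: f(k) = (k - 2)/2.
So s_k = (B(k−1)f/C)·t_k = ((k - 2)/(2*k**2 + 3*k - 4))·t_k = 2**k*(k - 2)*factorial(k + 2).
Check: Δs_k = 2**k*(2*k**2 + 3*k - 4)*factorial(k + 2). ✓
Σ_(k=0)^n t_k = s_(n+1) − s_(0) = (2**(n + 1)*(n - 1)*factorial(n + 3)) − (-4), i.e. 2*2**n*n*factorial(n + 3) - 2*2**n*factorial(n + 3) + 4.

S(n) = 2*2**n*n*factorial(n + 3) - 2*2**n*factorial(n + 3) + 4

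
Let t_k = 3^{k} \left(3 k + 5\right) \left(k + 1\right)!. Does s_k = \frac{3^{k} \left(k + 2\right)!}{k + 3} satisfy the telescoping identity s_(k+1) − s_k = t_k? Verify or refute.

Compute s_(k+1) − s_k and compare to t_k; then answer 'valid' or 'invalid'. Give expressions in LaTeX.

Invalid: residual - \frac{3^{k} \left(3 k^{2} + 14 k + 14\right) \left(k + 1\right)!}{\left(k + 3\right) \left(k + 4\right)} ≠ 0.

s_(k+1) = 3**(k + 1)*factorial(k + 3)/(k + 4)
s_(k+1) − s_k = 3**k*(3*k**2 + 17*k + 23)*factorial(k + 2)/((k + 3)*(k + 4))
(s_(k+1) − s_k) − t_k = -3**k*(3*k**2 + 14*k + 14)*factorial(k + 1)/((k + 3)*(k + 4))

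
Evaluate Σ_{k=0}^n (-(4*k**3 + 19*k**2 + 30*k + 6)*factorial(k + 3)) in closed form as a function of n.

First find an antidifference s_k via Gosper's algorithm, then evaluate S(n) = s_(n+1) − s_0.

r(k) = (4*k**4 + 47*k**3 + 204*k**2 + 379*k + 236)/(4*k**3 + 19*k**2 + 30*k + 6) after simplifying.
A = k + 4, B = 1, C = k**3 + 19*k**2/4 + 15*k/2 + 3/2.
Key eq: (k + 4)·f(k+1) = (1)·f(k) + (k**3 + 19*k**2/4 + 15*k/2 + 3/2).
Bound: deg f ≤ 2.
Match coefficients ⇒ f(k) = (4*k**2 - k - 2)/4.
Then R = B(k−1)f/C = (4*k**2 - k - 2)/(4*k**3 + 19*k**2 + 30*k + 6), so s_k = R(k)·t_k = (-4*k**2 + k + 2)*factorial(k + 3).
Δs = -(4*k**3 + 19*k**2 + 30*k + 6)*factorial(k + 3), as required.
s_(n+1) = -(4*n**2 + 7*n + 1)*factorial(n + 4) and s_(0) = 12, so S(n) = -4*n**2*factorial(n + 4) - 7*n*factorial(n + 4) - factorial(n + 4) - 12.

S(n) = -4*n**2*factorial(n + 4) - 7*n*factorial(n + 4) - factorial(n + 4) - 12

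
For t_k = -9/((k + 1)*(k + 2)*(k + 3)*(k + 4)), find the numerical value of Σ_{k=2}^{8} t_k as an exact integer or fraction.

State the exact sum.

Σ = -21/440

The ratio is (k + 1)/(k + 5).
Factor: A=k + 1; B=k + 5; C=1.
Solve (k + 1)·f(k+1) − (k + 4)·f(k) = 1.
Bound: deg f ≤ 3.
Match coefficients ⇒ f(k) = k*(k**2 + 6*k + 11)/18.
Certificate R = B(k−1)f/C = k*(k + 4)*(k**2 + 6*k + 11)/18 gives s_k = k*(-k**2 - 6*k - 11)/(2*(k + 1)*(k + 2)*(k + 3)).
Check: Δs_k = -9/(k**4 + 10*k**3 + 35*k**2 + 50*k + 24). ✓
Telescoping: Σ = s_(9) − s_(2) = -219/440 − (-9/20) = -21/440.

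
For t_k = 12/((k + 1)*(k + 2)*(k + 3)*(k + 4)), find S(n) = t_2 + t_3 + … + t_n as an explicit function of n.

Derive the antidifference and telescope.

S(n) = (n**3 + 9*n**2 + 26*n - 36)/(15*(n**3 + 9*n**2 + 26*n + 24))

Compute t_(k+1)/t_k: get (k + 1)/(k + 5).
Gosper form: A/B · C(k+1)/C(k) with A=k + 1, B=k + 5, C=1.
f must satisfy (k + 1)·f(k+1) − (k + 4)·f(k) = 1.
deg f ≤ 3 (via 1,1,0).
Solve for f: f(k) = k*(k**2 + 6*k + 11)/18 (degree 3 ≤ 3).
R(k) = B(k−1)·f(k)/C(k) = k*(k + 4)*(k**2 + 6*k + 11)/18; s_k = R·t_k = 2*k*(k**2 + 6*k + 11)/(3*(k + 1)*(k + 2)*(k + 3)).
Check: Δs_k = 12/(k**4 + 10*k**3 + 35*k**2 + 50*k + 24). ✓
Telescope: S(n) = s_(n+1) − s_(2) = 2*(n**3 + 9*n**2 + 26*n + 18)/(3*(n**3 + 9*n**2 + 26*n + 24)) − (3/5) = (n**3 + 9*n**2 + 26*n - 36)/(15*(n**3 + 9*n**2 + 26*n + 24)).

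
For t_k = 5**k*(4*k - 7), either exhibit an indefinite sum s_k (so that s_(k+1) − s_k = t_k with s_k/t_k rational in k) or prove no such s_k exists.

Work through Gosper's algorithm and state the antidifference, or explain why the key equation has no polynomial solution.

s_k = 5**k*(k - 3)

The ratio is 5*(4*k - 3)/(4*k - 7).
Factor: A=5; B=1; C=k - 7/4.
Set up (5)·f(k+1) − (1)·f(k) − (k - 7/4) = 0.
deg f ≤ 1 (via 0,0,1).
Solve for f: f(k) = (k - 3)/4 (degree 1 ≤ 1).
Certificate R = B(k−1)f/C = (k - 3)/(4*k - 7) gives s_k = 5**k*(k - 3).
Verify: 5**k*(4*k - 7) matches t_k.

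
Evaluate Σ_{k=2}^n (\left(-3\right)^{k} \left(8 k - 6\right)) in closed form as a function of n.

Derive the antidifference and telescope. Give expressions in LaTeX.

t_(k+1)/t_k = 3*(-4*k - 1)/(4*k - 3).
Take A(k)=-3, B(k)=1, C(k)=k - 3/4.
Need (-3)·f(k+1) − (1)·f(k) = k - 3/4.
Bound: deg f ≤ 1.
A polynomial solution: f(k) = -(2*k - 3)/8.
Then R = B(k−1)f/C = -(2*k - 3)/(2*(4*k - 3)), so s_k = R(k)·t_k = (-3)**k*(3 - 2*k).
Check: Δs_k = (-3)**k*(8*k - 6). ✓
Σ_(k=2)^n t_k = s_(n+1) − s_(2) = ((-3)**(n + 1)*(1 - 2*n)) − (-9), i.e. 6*(-3)**n*n - 3*(-3)**n + 9.

S(n) = 6 \left(-3\right)^{n} n - 3 \left(-3\right)^{n} + 9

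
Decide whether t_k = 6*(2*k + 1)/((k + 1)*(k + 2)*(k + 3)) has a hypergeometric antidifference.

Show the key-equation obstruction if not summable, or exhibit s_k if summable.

t_(k+1)/t_k = (k + 1)*(2*k + 3)/((k + 4)*(2*k + 1)).
Gosper form: A/B · C(k+1)/C(k) with A=k + 1, B=k + 4, C=k + 1/2.
Key eq: (k + 1)·f(k+1) = (k + 3)·f(k) + (k + 1/2).
deg f ≤ 2 (via 1,1,1).
Solving with deg f ≤ 2: f(k) = k*(3*k + 1)/8.
R(k) = B(k−1)·f(k)/C(k) = k*(k + 3)*(3*k + 1)/(4*(2*k + 1)); s_k = R·t_k = 3*k*(3*k + 1)/(2*(k + 1)*(k + 2)).
Check: Δs_k = 6*(2*k + 1)/(k**3 + 6*k**2 + 11*k + 6). ✓

Yes. s_k = 3*k*(3*k + 1)/(2*(k + 1)*(k + 2)).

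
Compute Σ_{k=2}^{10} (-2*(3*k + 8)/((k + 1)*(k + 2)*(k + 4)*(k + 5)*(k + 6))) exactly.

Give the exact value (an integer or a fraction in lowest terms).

Σ = -17/1120

The ratio is (k + 1)*(k + 4)*(3*k + 11)/((k + 3)*(k + 7)*(3*k + 8)).
So A=k + 1 and B=k + 7, with C=k**2 + 17*k/3 + 8.
f must satisfy (k + 1)·f(k+1) − (k + 6)·f(k) = k**2 + 17*k/3 + 8.
Degrees (1,1,2) ⇒ d ≤ 5.
Coefficient equations give f(k) = k*(k + 2)*(k + 3)*(k**2 + 10*k + 29)/60.
R(k) = B(k−1)·f(k)/C(k) = k*(k + 2)*(k + 6)*(k**2 + 10*k + 29)/(20*(3*k + 8)); s_k = R·t_k = k*(-k**2 - 10*k - 29)/(10*(k**3 + 10*k**2 + 29*k + 20)).
Verify: 2*(-3*k - 8)/(k**5 + 18*k**4 + 121*k**3 + 372*k**2 + 508*k + 240) matches t_k.
Telescoping: Σ = s_(11) − s_(2) = -143/1440 − (-53/630) = -17/1120.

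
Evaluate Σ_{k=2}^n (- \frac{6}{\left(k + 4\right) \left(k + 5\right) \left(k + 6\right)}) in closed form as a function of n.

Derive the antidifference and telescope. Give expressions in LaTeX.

S(n) = \frac{- n^{2} - 11 n + 12}{14 \left(n^{2} + 11 n + 30\right)}

t_(k+1)/t_k = (k + 4)/(k + 7).
A = k + 4, B = k + 7, C = 1.
Solve (k + 4)·f(k+1) − (k + 6)·f(k) = 1.
d = 2 from the (1,1,0) case.
Coefficient equations give f(k) = k*(k + 9)/40.
R(k) = B(k−1)·f(k)/C(k) = k*(k + 6)*(k + 9)/40; s_k = R·t_k = 3*k*(-k - 9)/(20*(k + 4)*(k + 5)).
Verify: -6/(k**3 + 15*k**2 + 74*k + 120) matches t_k.
Telescope: S(n) = s_(n+1) − s_(2) = 3*(-n**2 - 11*n - 10)/(20*(n**2 + 11*n + 30)) − (-11/140) = (-n**2 - 11*n + 12)/(14*(n**2 + 11*n + 30)).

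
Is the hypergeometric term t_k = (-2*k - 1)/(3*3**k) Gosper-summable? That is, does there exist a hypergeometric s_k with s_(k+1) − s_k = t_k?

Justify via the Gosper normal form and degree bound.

t_(k+1)/t_k = (2*k + 3)/(3*(2*k + 1)).
A = 1/3, B = 1, C = k + 1/2.
Need (1/3)·f(k+1) − (1)·f(k) = k + 1/2.
From deg A=0, deg B=0, deg C=1: d=1.
Coefficient equations give f(k) = -3*(k + 1)/2.
R(k) = B(k−1)·f(k)/C(k) = -3*(k + 1)/(2*k + 1); s_k = R·t_k = (k + 1)/3**k.
s_(k+1) − s_k = (-2*k - 1)/(3*3**k) = t_k.

Yes. s_k = (k + 1)/3**k.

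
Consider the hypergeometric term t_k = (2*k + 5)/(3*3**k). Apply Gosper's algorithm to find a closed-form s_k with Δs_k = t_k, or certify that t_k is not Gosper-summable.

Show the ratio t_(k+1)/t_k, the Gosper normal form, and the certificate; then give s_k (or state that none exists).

Ratio r(k) = (2*k + 7)/(3*(2*k + 5)).
Gosper form: A/B · C(k+1)/C(k) with A=1/3, B=1, C=k + 5/2.
Solve (1/3)·f(k+1) − (1)·f(k) = k + 5/2.
From deg A=0, deg B=0, deg C=1: d=1.
Coefficient equations give f(k) = -3*(k + 3)/2.
R(k) = B(k−1)·f(k)/C(k) = -3*(k + 3)/(2*k + 5); s_k = R·t_k = (-k - 3)/3**k.
Verify: (2*k + 5)/(3*3**k) matches t_k.

s_k = (-k - 3)/3**k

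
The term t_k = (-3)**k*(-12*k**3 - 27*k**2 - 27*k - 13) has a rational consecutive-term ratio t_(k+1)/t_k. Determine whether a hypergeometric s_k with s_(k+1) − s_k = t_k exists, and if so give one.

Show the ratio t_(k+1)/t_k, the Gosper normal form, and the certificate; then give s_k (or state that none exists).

s_k = (-3)**k*(3*k**3 + 1)

Compute t_(k+1)/t_k: get 3*(-12*k**3 - 63*k**2 - 117*k - 79)/(12*k**3 + 27*k**2 + 27*k + 13).
Factor: A=-3; B=1; C=k**3 + 9*k**2/4 + 9*k/4 + 13/12.
Need (-3)·f(k+1) − (1)·f(k) = k**3 + 9*k**2/4 + 9*k/4 + 13/12.
Bound: deg f ≤ 3.
Solving with deg f ≤ 3: f(k) = -(3*k**3 + 1)/12.
R(k) = B(k−1)·f(k)/C(k) = -(3*k**3 + 1)/(12*k**3 + 27*k**2 + 27*k + 13); s_k = R·t_k = (-3)**k*(3*k**3 + 1).
Verify: (-3)**k*(-3*k**3 - 9*(k + 1)**3 - 4) matches t_k.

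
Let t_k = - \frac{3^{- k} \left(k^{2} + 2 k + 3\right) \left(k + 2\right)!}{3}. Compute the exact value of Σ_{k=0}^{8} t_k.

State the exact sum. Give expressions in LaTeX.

Σ = -4927514/243

t_(k+1)/t_k = (k + 3)*(2*k + (k + 1)**2 + 5)/(3*(k**2 + 2*k + 3)).
Factor: A=k/3 + 1; B=1; C=k**2 + 2*k + 3.
Solve (k/3 + 1)·f(k+1) − (1)·f(k) = k**2 + 2*k + 3.
Degrees (1,0,2) ⇒ d ≤ 1.
Coefficient equations give f(k) = 3*(k + 1).
So s_k = (B(k−1)f/C)·t_k = (3*(k + 1)/(k**2 + 2*k + 3))·t_k = -(k + 1)*factorial(k + 2)/3**k.
s_(k+1) − s_k = -(k**2 + 2*k + 3)*factorial(k + 2)/(3*3**k) = t_k.
Sum = s_(9) − s_(0); s_(9) = -4928000/243, s_(0) = -2 ⇒ -4927514/243.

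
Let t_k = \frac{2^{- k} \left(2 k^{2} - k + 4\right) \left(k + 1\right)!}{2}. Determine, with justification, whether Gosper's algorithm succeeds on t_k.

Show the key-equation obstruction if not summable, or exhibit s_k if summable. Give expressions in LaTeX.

t_(k+1)/t_k = (k + 2)*(-k + 2*(k + 1)**2 + 3)/(2*(2*k**2 - k + 4)).
A = k/2 + 1, B = 1, C = k**2 - k/2 + 2.
Need (k/2 + 1)·f(k+1) − (1)·f(k) = k**2 - k/2 + 2.
deg f ≤ 1 (via 1,0,2).
Solving with deg f ≤ 1: f(k) = 2*k - 3.
Get s_k = R·t_k = (2*k - 3)*factorial(k + 1)/2**k with R(k) = B(k−1)f(k)/C(k) = 2*(2*k - 3)/(2*k**2 - k + 4).
s_(k+1) − s_k = (2*k**2 - k + 4)*factorial(k + 1)/(2*2**k) = t_k.

Yes. s_k = 2^{- k} \left(2 k - 3\right) \left(k + 1\right)!.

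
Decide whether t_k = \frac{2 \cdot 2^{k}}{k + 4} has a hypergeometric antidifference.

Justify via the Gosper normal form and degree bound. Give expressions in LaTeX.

Compute t_(k+1)/t_k: get 2*(k + 4)/(k + 5).
So A=2*k + 8 and B=k + 5, with C=1.
Solve (2*k + 8)·f(k+1) − (k + 4)·f(k) = 1.
deg f ≤ -1 (via 1,1,0).
Negative degree bound (-1): no f exists, t_k not Gosper-summable.

No — key equation has no polynomial f.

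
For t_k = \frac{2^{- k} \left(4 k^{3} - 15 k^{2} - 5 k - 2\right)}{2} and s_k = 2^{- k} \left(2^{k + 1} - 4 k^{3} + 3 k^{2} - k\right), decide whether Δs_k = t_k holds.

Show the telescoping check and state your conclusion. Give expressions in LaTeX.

valid (s_(k+1) − s_k reduces to t_k)

s_(k+1) = (4*2**k - 4*k**3 - 9*k**2 - 7*k - 2)/(2*2**k)
s_(k+1) − s_k = (4*k**3 - 15*k**2 - 5*k - 2)/(2*2**k)
(s_(k+1) − s_k) − t_k = 0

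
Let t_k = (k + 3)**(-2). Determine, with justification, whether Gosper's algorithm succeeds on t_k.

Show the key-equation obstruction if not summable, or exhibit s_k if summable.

The ratio is (k + 3)**2/(k + 4)**2.
Take A(k)=k**2 + 6*k + 9, B(k)=k**2 + 8*k + 16, C(k)=1.
Solve (k**2 + 6*k + 9)·f(k+1) − (k**2 + 6*k + 9)·f(k) = 1.
d = 0 from the (2,2,0) case.
Generic f = c0 gives residual -1; -1 = 0 cannot hold, so t_k is not Gosper-summable.

No — key equation has no polynomial f.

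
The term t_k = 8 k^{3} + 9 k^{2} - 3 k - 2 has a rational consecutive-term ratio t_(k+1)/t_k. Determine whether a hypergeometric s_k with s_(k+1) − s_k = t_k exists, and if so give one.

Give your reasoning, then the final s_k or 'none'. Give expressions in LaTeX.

s_k = k \left(2 k^{3} - k^{2} - 4 k + 1\right)

Ratio r(k) = (8*k**3 + 33*k**2 + 39*k + 12)/(8*k**3 + 9*k**2 - 3*k - 2).
Gosper form: A/B · C(k+1)/C(k) with A=1, B=1, C=k**3 + 9*k**2/8 - 3*k/8 - 1/4.
Key eq: (1)·f(k+1) = (1)·f(k) + (k**3 + 9*k**2/8 - 3*k/8 - 1/4).
deg f ≤ 4 (via 0,0,3).
Solving with deg f ≤ 4: f(k) = k*(2*k**3 - k**2 - 4*k + 1)/8.
Certificate R = B(k−1)f/C = k*(2*k**3 - k**2 - 4*k + 1)/(8*k**3 + 9*k**2 - 3*k - 2) gives s_k = k*(2*k**3 - k**2 - 4*k + 1).
s_(k+1) − s_k = 8*k**3 + 9*k**2 - 3*k - 2 = t_k.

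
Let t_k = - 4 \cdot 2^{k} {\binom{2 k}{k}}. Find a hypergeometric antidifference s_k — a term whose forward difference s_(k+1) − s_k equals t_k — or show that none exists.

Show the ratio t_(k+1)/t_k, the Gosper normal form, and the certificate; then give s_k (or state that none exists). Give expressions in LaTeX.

t_(k+1)/t_k = 4*(2*k + 1)/(k + 1).
Take A(k)=8*k + 4, B(k)=k + 1, C(k)=1.
Set up (8*k + 4)·f(k+1) − (k)·f(k) − (1) = 0.
d = -1 from the (1,1,0) case.
Bound -1 < 0, so the key equation has no polynomial solution.

none (Gosper's algorithm certifies no s_k)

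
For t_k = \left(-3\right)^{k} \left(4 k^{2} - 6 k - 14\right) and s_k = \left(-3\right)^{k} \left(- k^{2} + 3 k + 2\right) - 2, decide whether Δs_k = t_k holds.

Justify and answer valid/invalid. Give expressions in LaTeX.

s_(k+1) = (-3)**(k + 1)*(3*k - (k + 1)**2 + 5) - 2
s_(k+1) − s_k = (-3)**k*(4*k**2 - 6*k - 14)
(s_(k+1) − s_k) − t_k = 0

valid (s_(k+1) − s_k reduces to t_k)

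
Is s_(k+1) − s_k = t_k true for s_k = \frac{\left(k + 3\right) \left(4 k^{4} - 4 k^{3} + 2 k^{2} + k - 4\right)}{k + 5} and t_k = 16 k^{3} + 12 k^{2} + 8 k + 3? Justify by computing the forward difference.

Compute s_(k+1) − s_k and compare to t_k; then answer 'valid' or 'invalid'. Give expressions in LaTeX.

s_(k+1) = (4*k**5 + 28*k**4 + 62*k**3 + 65*k**2 + 35*k - 4)/(k + 6)
s_(k+1) − s_k = (16*k**5 + 164*k**4 + 428*k**3 + 319*k**2 + 189*k + 52)/(k**2 + 11*k + 30)
(s_(k+1) − s_k) − t_k = 2*(-12*k**4 - 96*k**3 - 66*k**2 - 42*k - 19)/(k**2 + 11*k + 30)

Invalid: residual \frac{2 \left(- 12 k^{4} - 96 k^{3} - 66 k^{2} - 42 k - 19\right)}{k^{2} + 11 k + 30} ≠ 0.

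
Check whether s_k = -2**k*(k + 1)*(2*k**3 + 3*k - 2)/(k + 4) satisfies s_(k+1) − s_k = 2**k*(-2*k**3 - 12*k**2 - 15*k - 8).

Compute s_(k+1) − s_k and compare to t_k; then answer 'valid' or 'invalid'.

s_(k+1) = -2**(k + 1)*(k + 2)*(3*k + 2*(k + 1)**3 + 1)/(k + 5)
s_(k+1) − s_k = 2**k*(-2*k**5 - 24*k**4 - 109*k**3 - 194*k**2 - 177*k - 58)/(k**2 + 9*k + 20)
(s_(k+1) − s_k) − t_k = 2**k*(6*k**4 + 54*k**3 + 189*k**2 + 195*k + 102)/(k**2 + 9*k + 20)

Invalid: residual 2**k*(6*k**4 + 54*k**3 + 189*k**2 + 195*k + 102)/(k**2 + 9*k + 20) ≠ 0.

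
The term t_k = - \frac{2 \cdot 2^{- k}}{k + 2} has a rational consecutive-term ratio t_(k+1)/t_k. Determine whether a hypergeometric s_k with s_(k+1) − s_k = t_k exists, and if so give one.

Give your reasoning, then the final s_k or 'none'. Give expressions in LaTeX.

none (Gosper's algorithm certifies no s_k)

Ratio r(k) = (k + 2)/(2*(k + 3)).
Factor: A=k/2 + 1; B=k + 3; C=1.
Key eq: (k/2 + 1)·f(k+1) = (k + 2)·f(k) + (1).
d = -1 from the (1,1,0) case.
deg f ≤ -1 is impossible — no certificate.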